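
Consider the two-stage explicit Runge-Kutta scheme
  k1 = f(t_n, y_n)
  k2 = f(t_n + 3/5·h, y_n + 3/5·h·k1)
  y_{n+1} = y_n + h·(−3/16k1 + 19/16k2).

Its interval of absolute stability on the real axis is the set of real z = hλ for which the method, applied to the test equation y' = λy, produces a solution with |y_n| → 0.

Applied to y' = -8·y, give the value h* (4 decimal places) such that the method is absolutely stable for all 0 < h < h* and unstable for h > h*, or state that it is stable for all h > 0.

(-1.4035,0); λ=-8 ⇒ h* = (80/57)/8 = 0.1754.

Test eqn y'=λy, z=hλ:
  k1=λy_n ⇒ h·k1=z·y_n;  k2=λ(1+3/5z)y_n ⇒ h·k2=z(1+3/5z)y_n
  y_{n+1}/y_n = 1 − 3/16z + 19/16z(1+3/5z) = 1 + z + 57/80z²
  R(z) = 1 + z + 57/80z².

Need |R(x)|<1, x<0.
x=-1.56: |R|=1.1739
R=1: x+57/80x²=0 ⇒ x=−80/57=-1.4035; min R=1−1/(4·57/80)=0.6491>−1
Confirm numerically:
  x=-1.279: |R|=0.88654 <1
  x=-1.176: |R|=0.80937 <1
  x=-0.783: |R|=0.65383 <1
  x=-1.957: |R|=1.77177 >1
  x=-1.772: |R|=1.46524 >1
  x=-1.730: |R|=1.40244 >1
Interval (-1.4035, 0).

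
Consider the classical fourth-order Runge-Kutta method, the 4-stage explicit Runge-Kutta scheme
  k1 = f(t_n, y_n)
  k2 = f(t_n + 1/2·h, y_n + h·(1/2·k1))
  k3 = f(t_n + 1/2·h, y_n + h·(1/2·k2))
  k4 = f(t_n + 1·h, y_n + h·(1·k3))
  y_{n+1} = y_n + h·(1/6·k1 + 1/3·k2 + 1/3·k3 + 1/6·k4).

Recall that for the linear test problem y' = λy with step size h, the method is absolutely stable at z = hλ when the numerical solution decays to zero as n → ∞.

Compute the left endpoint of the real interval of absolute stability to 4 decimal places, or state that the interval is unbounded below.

On y'=λy, z=hλ:
  order 4, 4-stage ⇒ R(z)=1+z+z^2/2+z^3/6+z^4/24
  (e.g. R(-0.55)=0.57733, |R|=0.57733)

Find x<0 with |R(x)|<1.
x=-0.55: |R|=0.5773
|R(-2.42)|=0.5752 |R(-0.7)|=0.4978 |R(-0.51)|=0.6008
Bisect:
  x_lo=-3.1701 |R|=1.7531  x_hi=-0.3358 |R|=0.7148
  mid=-1.75297 |R|=0.27914 →hi
  mid=-2.46154 |R|=0.61196 →hi
  mid=-2.81582 |R|=1.04701 →lo
  mid=-2.63868 |R|=0.80054 →hi
  mid=-2.72725 |R|=0.91596 →hi
  mid=-2.77154 |R|=0.97946 →hi
  mid=-2.79368 |R|=1.01272 →lo
  mid=-2.78261 |R|=0.99596 →hi
  ...
  [-2.78538,-2.78520] ⇒ x*=-2.7853
Stable set (-2.7853, 0).

z* = -2.7853.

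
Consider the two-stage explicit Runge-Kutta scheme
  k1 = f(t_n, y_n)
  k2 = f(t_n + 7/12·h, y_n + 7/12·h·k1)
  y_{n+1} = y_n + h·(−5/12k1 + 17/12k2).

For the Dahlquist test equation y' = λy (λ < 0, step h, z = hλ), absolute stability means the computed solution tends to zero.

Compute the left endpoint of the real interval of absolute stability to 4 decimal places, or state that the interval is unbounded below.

z* = -1.2101.

Test eqn y'=λy, z=hλ:
  k1=λy_n ⇒ h·k1=z·y_n;  k2=λ(1+7/12z)y_n ⇒ h·k2=z(1+7/12z)y_n
  y_{n+1}/y_n = 1 − 5/12z + 17/12z(1+7/12z) = 1 + z + 119/144z²
  ⇒ R(z) = 1 + z + 119/144z².

Find x<0 with |R(x)|<1.
x=-1.01: |R|=0.8330
R=1: x+119/144x²=0 ⇒ x=−144/119=-1.2101; min R=1−1/(4·119/144)=0.6975>−1
Confirm numerically:
  x=-1.183: |R|=0.97352 <1
  x=-0.561: |R|=0.69908 <1
  x=-0.518: |R|=0.70374 <1
  x=-1.563: |R|=1.45584 >1
  x=-1.302: |R|=1.09890 >1
So |R|<1 on (-1.2101, 0).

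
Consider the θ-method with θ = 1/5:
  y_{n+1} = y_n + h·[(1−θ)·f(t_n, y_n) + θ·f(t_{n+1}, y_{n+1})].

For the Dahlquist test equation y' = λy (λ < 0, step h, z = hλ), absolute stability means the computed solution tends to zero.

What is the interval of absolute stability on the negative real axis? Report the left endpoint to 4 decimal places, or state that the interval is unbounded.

(-3.3333, 0).

With y'=λy (z=hλ):
  y_{n+1} = y_n + z·[4/5·y_n + 1/5·y_{n+1}] ⇒ (1 − 1/5z)y_{n+1} = (1 + 4/5z)y_n
  so R(z) = (1 + 4/5z)/(1 − 1/5z).

Boundary: |R(x)|=1, x<0.
x=-1.12: |R|=0.0850
R=−1: 1+4/5x = −1+1/5x ⇒ -3/5x=2 ⇒ x=2/(-3/5)=-3.3333
Confirm numerically:
  x=-2.770: |R|=0.78250 <1
  x=-1.504: |R|=0.15621 <1
  x=-1.474: |R|=0.13840 <1
  x=-3.908: |R|=1.19353 >1
  x=-3.838: |R|=1.17131 >1
  x=-3.607: |R|=1.09539 >1
So |R|<1 on (-3.3333, 0).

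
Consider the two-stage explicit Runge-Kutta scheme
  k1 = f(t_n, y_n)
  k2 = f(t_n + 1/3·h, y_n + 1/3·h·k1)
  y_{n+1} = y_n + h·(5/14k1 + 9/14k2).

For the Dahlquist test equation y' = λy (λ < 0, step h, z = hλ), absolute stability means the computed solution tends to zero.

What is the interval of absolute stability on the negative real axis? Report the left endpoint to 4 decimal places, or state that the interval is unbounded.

Test eqn y'=λy, z=hλ:
  k1=λy_n ⇒ h·k1=z·y_n;  k2=λ(1+1/3z)y_n ⇒ h·k2=z(1+1/3z)y_n
  y_{n+1}/y_n = 1 + 5/14z + 9/14z(1+1/3z) = 1 + z + 3/14z²
  so R(z) = 1 + z + 3/14z².

Boundary: |R(x)|=1, x<0.
x=-1.5: |R|=0.0179
R=1: x+3/14x²=0 ⇒ x=−14/3=-4.6667; min R=1−1/(4·3/14)=-0.1667>−1
Confirm numerically:
  x=-3.988: |R|=0.42003 <1
  x=-3.439: |R|=0.09530 <1
  x=-2.710: |R|=0.13626 <1
  x=-5.058: |R|=1.42415 >1
  x=-4.832: |R|=1.17119 >1
  x=-4.702: |R|=1.03560 >1
So |R|<1 on (-4.6667, 0).

(-4.6667, 0).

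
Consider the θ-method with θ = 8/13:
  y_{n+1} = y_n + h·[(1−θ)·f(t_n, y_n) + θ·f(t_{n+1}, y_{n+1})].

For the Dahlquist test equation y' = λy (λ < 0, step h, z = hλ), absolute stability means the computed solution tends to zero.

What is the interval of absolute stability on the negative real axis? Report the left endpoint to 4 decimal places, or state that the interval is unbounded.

With y'=λy (z=hλ):
  y_{n+1} = y_n + z·[5/13·y_n + 8/13·y_{n+1}] ⇒ (1 − 8/13z)y_{n+1} = (1 + 5/13z)y_n
  Hence R(z) = (1 + 5/13z)/(1 − 8/13z).

Find x<0 with |R(x)|<1.
x=-0.7: |R|=0.5108
x=-2: |R|=0.1034
x=-10: |R|=0.3978
x=-100: |R|=0.5990
θ=8/13≥1/2 ⇒ |1+5/13x|<|1−8/13x| ∀x<0 ⇒ unbounded interval.

interval (−∞, 0).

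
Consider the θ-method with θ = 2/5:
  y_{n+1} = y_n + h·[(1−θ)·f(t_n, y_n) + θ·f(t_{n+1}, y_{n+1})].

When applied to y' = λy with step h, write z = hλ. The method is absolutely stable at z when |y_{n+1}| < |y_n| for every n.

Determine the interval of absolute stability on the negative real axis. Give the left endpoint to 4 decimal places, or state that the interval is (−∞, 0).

(-10.0000, 0).

On y'=λy, z=hλ:
  y_{n+1} = y_n + z·[3/5·y_n + 2/5·y_{n+1}] ⇒ (1 − 2/5z)y_{n+1} = (1 + 3/5z)y_n
  Hence R(z) = (1 + 3/5z)/(1 − 2/5z).

Need |R(x)|<1, x<0.
x=-1.69: |R|=0.0084
R=−1: 1+3/5x = −1+2/5x ⇒ -1/5x=2 ⇒ x=2/(-1/5)=-10.0000
Confirm numerically:
  x=-9.318: |R|=0.97115 <1
  x=-6.801: |R|=0.82803 <1
  x=-6.395: |R|=0.79736 <1
  x=-10.585: |R|=1.02235 >1
  x=-10.579: |R|=1.02213 >1
  x=-10.422: |R|=1.01633 >1
So |R|<1 on (-10.0000, 0).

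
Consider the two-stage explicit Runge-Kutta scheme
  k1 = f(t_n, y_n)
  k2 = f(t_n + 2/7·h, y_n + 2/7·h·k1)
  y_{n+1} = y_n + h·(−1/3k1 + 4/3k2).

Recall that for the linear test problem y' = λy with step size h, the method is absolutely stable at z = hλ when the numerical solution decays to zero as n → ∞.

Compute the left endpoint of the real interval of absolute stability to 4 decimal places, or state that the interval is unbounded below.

left endpoint -2.6250.

Set f=λy, z=hλ:
  k1=λy_n ⇒ h·k1=z·y_n;  k2=λ(1+2/7z)y_n ⇒ h·k2=z(1+2/7z)y_n
  y_{n+1}/y_n = 1 − 1/3z + 4/3z(1+2/7z) = 1 + z + 8/21z²
  Hence R(z) = 1 + z + 8/21z².

Boundary: |R(x)|=1, x<0.
x=-1.56: |R|=0.3671
R=1: x+8/21x²=0 ⇒ x=−21/8=-2.6250; min R=1−1/(4·8/21)=0.3438>−1
Confirm numerically:
  x=-1.701: |R|=0.40125 <1
  x=-1.199: |R|=0.34866 <1
  x=-1.152: |R|=0.35356 <1
  x=-1.096: |R|=0.36161 <1
  x=-3.139: |R|=1.61465 >1
  x=-2.685: |R|=1.06137 >1
Stable set (-2.6250, 0).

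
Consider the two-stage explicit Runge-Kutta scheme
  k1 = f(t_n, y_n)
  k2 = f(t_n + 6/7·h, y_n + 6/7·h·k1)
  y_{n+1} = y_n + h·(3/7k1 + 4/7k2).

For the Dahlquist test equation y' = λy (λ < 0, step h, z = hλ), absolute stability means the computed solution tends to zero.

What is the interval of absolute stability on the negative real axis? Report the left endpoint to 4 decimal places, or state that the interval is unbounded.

With y'=λy (z=hλ):
  k1=λy_n ⇒ h·k1=z·y_n;  k2=λ(1+6/7z)y_n ⇒ h·k2=z(1+6/7z)y_n
  y_{n+1}/y_n = 1 + 3/7z + 4/7z(1+6/7z) = 1 + z + 24/49z²
  Hence R(z) = 1 + z + 24/49z².

Need |R(x)|<1, x<0.
x=-0.84: |R|=0.5056
R=1: x+24/49x²=0 ⇒ x=−49/24=-2.0417; min R=1−1/(4·24/49)=0.4896>−1
Confirm numerically:
  x=-1.585: |R|=0.64548 <1
  x=-1.531: |R|=0.61706 <1
  x=-1.356: |R|=0.54461 <1
  x=-2.372: |R|=1.38378 >1
  x=-2.190: |R|=1.15911 >1
  x=-2.161: |R|=1.12631 >1
So |R|<1 on (-2.0417, 0).

z∈(-2.0417,0).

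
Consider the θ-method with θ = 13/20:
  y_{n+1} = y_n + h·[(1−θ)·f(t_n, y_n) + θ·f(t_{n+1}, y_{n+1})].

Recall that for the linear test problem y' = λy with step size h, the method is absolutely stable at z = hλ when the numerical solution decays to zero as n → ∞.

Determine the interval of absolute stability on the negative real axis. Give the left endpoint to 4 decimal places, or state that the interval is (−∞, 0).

interval (−∞, 0).

On y'=λy, z=hλ:
  y_{n+1} = y_n + z·[7/20·y_n + 13/20·y_{n+1}] ⇒ (1 − 13/20z)y_{n+1} = (1 + 7/20z)y_n
  so R(z) = (1 + 7/20z)/(1 − 13/20z).

Boundary: |R(x)|=1, x<0.
x=-0.57: |R|=0.5841
x=-2: |R|=0.1304
x=-10: |R|=0.3333
x=-100: |R|=0.5152
θ=13/20≥1/2 ⇒ |1+7/20x|<|1−13/20x| ∀x<0 ⇒ stable on all of ℝ⁻.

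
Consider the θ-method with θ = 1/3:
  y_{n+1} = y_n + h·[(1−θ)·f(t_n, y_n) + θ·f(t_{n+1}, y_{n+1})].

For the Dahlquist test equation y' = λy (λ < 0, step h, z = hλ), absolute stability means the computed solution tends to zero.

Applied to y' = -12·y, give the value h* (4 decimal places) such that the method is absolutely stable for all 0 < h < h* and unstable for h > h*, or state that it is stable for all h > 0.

With y'=λy (z=hλ):
  y_{n+1} = y_n + z·[2/3·y_n + 1/3·y_{n+1}] ⇒ (1 − 1/3z)y_{n+1} = (1 + 2/3z)y_n
  so R(z) = (1 + 2/3z)/(1 − 1/3z).

Boundary: |R(x)|=1, x<0.
x=-1.32: |R|=0.0833
R=−1: 1+2/3x = −1+1/3x ⇒ -1/3x=2 ⇒ x=2/(-1/3)=-6.0000
Confirm numerically:
  x=-5.853: |R|=0.98340 <1
  x=-3.136: |R|=0.53325 <1
  x=-2.687: |R|=0.41744 <1
  x=-6.434: |R|=1.04600 >1
  x=-6.432: |R|=1.04580 >1
  x=-6.415: |R|=1.04408 >1
So |R|<1 on (-6.0000, 0).

(-6.0000,0); λ=-12 ⇒ h* = (6)/12 = 0.5000.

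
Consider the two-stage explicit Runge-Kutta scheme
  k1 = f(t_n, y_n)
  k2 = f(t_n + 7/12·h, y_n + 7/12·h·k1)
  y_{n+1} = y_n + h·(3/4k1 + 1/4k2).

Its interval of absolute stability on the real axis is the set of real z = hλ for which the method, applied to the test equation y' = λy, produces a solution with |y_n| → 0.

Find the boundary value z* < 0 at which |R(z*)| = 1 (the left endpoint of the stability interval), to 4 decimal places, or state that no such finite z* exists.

z* = -6.8571.

Test eqn y'=λy, z=hλ:
  k1=λy_n ⇒ h·k1=z·y_n;  k2=λ(1+7/12z)y_n ⇒ h·k2=z(1+7/12z)y_n
  y_{n+1}/y_n = 1 + 3/4z + 1/4z(1+7/12z) = 1 + z + 7/48z²
  Hence R(z) = 1 + z + 7/48z².

Solve |R(x)|<1 on ℝ⁻.
x=-0.48: |R|=0.5536
R=1: x+7/48x²=0 ⇒ x=−48/7=-6.8571; min R=1−1/(4·7/48)=-0.7143>−1
Confirm numerically:
  x=-6.409: |R|=0.58115 <1
  x=-6.405: |R|=0.57767 <1
  x=-5.495: |R|=0.09156 <1
  x=-4.387: |R|=0.58033 <1
  x=-7.301: |R|=1.47259 >1
  x=-7.257: |R|=1.42317 >1
  x=-7.166: |R|=1.32277 >1
Interval (-6.8571, 0).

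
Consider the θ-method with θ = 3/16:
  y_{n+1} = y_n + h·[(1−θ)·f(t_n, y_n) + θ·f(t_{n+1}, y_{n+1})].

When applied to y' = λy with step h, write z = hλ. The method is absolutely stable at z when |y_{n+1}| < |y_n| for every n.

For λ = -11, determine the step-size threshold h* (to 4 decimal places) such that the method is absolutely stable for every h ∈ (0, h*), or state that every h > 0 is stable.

With y'=λy (z=hλ):
  y_{n+1} = y_n + z·[13/16·y_n + 3/16·y_{n+1}] ⇒ (1 − 3/16z)y_{n+1} = (1 + 13/16z)y_n
  R(z) = (1 + 13/16z)/(1 − 3/16z).

Boundary: |R(x)|=1, x<0.
x=-0.55: |R|=0.5014
R=−1: 1+13/16x = −1+3/16x ⇒ -5/8x=2 ⇒ x=2/(-5/8)=-3.2000
Confirm numerically:
  x=-3.060: |R|=0.94440 <1
  x=-2.996: |R|=0.91836 <1
  x=-2.781: |R|=0.82788 <1
  x=-2.407: |R|=0.65850 <1
  x=-3.619: |R|=1.15601 >1
  x=-3.368: |R|=1.06436 >1
  x=-3.236: |R|=1.01400 >1
So |R|<1 on (-3.2000, 0).

(-3.2000,0); λ=-11 ⇒ h* = (16/5)/11 = 0.2909.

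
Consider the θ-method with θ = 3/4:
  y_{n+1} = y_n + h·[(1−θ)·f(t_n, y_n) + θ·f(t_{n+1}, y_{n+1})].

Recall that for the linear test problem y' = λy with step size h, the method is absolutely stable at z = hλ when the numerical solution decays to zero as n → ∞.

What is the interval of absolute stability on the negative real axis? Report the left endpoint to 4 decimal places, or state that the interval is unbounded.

With y'=λy (z=hλ):
  y_{n+1} = y_n + z·[1/4·y_n + 3/4·y_{n+1}] ⇒ (1 − 3/4z)y_{n+1} = (1 + 1/4z)y_n
  so R(z) = (1 + 1/4z)/(1 − 3/4z).

Boundary: |R(x)|=1, x<0.
x=-1.05: |R|=0.4126
x=-2: |R|=0.2000
x=-10: |R|=0.1765
x=-100: |R|=0.3158
θ=3/4≥1/2 ⇒ |1+1/4x|<|1−3/4x| ∀x<0 ⇒ stable on all of ℝ⁻.

interval (−∞, 0).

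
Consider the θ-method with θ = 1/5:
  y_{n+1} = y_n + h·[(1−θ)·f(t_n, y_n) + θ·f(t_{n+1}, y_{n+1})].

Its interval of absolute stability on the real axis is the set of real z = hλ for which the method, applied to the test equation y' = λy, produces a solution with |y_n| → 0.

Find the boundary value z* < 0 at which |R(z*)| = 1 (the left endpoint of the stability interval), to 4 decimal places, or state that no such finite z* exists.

left endpoint -3.3333.

On y'=λy, z=hλ:
  y_{n+1} = y_n + z·[4/5·y_n + 1/5·y_{n+1}] ⇒ (1 − 1/5z)y_{n+1} = (1 + 4/5z)y_n
  so R(z) = (1 + 4/5z)/(1 − 1/5z).

Boundary: |R(x)|=1, x<0.
x=-1.09: |R|=0.1051
R=−1: 1+4/5x = −1+1/5x ⇒ -3/5x=2 ⇒ x=2/(-3/5)=-3.3333
Confirm numerically:
  x=-2.514: |R|=0.67288 <1
  x=-2.195: |R|=0.52536 <1
  x=-1.454: |R|=0.12643 <1
  x=-3.894: |R|=1.18912 >1
  x=-3.704: |R|=1.12776 >1
Interval (-3.3333, 0).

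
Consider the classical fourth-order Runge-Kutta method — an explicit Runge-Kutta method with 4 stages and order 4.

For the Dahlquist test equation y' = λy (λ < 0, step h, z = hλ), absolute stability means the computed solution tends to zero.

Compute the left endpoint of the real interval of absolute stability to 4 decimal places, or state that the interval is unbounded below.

With y'=λy (z=hλ):
  order 4, 4-stage ⇒ R(z)=1+z+z^2/2+z^3/6+z^4/24
  (e.g. R(-0.8)=0.45173, |R|=0.45173)

Need |R(x)|<1, x<0.
x=-0.8: |R|=0.4517
|R(-2.95)|=1.2781 |R(-2.43)|=0.5838 |R(-1.86)|=0.2960
Bisect:
  x_lo=-3.6528 |R|=3.3136  x_hi=-0.3780 |R|=0.6853
  mid=-2.01538 |R|=0.33858 →hi
  mid=-2.83409 |R|=1.07610 →lo
  mid=-2.42474 |R|=0.57924 →hi
  mid=-2.62941 |R|=0.78932 →hi
  mid=-2.73175 |R|=0.92223 →hi
  mid=-2.78292 |R|=0.99643 →hi
  mid=-2.80850 |R|=1.03556 →lo
  mid=-2.79571 |R|=1.01582 →lo
  mid=-2.78932 |R|=1.00608 →lo
  ...
  [-2.78532,-2.78512] ⇒ x*=-2.7853
So |R|<1 on (-2.7853, 0).

z* = -2.7853.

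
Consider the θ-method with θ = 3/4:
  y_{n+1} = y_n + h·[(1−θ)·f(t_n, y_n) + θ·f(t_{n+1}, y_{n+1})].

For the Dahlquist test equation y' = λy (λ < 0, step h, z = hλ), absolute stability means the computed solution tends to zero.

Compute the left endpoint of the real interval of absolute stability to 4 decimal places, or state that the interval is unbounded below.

Test eqn y'=λy, z=hλ:
  y_{n+1} = y_n + z·[1/4·y_n + 3/4·y_{n+1}] ⇒ (1 − 3/4z)y_{n+1} = (1 + 1/4z)y_n
  Hence R(z) = (1 + 1/4z)/(1 − 3/4z).

Find x<0 with |R(x)|<1.
x=-1.36: |R|=0.3267
x=-2: |R|=0.2000
x=-10: |R|=0.1765
x=-100: |R|=0.3158
θ=3/4≥1/2 ⇒ |1+1/4x|<|1−3/4x| ∀x<0 ⇒ stable on all of ℝ⁻.

unbounded; (−∞, 0).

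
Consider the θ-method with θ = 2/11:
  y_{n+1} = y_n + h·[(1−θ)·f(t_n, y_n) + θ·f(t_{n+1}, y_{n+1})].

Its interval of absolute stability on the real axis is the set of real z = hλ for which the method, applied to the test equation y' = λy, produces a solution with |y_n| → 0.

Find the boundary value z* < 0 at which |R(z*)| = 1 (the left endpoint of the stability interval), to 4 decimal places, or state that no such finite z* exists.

left endpoint -3.1429.

Test eqn y'=λy, z=hλ:
  y_{n+1} = y_n + z·[9/11·y_n + 2/11·y_{n+1}] ⇒ (1 − 2/11z)y_{n+1} = (1 + 9/11z)y_n
  Hence R(z) = (1 + 9/11z)/(1 − 2/11z).

Find x<0 with |R(x)|<1.
x=-0.98: |R|=0.1682
R=−1: 1+9/11x = −1+2/11x ⇒ -7/11x=2 ⇒ x=2/(-7/11)=-3.1429
Confirm numerically:
  x=-3.066: |R|=0.96860 <1
  x=-2.180: |R|=0.56120 <1
  x=-1.553: |R|=0.21104 <1
  x=-1.423: |R|=0.13051 <1
  x=-3.490: |R|=1.13515 >1
  x=-3.240: |R|=1.03890 >1
  x=-3.168: |R|=1.01015 >1
So |R|<1 on (-3.1429, 0).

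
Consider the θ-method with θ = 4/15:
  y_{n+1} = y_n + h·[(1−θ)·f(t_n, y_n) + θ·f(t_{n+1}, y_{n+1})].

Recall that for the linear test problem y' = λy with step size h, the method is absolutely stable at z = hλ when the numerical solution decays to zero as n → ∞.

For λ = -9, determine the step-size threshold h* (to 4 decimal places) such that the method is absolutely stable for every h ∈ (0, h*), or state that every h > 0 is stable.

(-4.2857,0); λ=-9 ⇒ h* = (30/7)/9 = 0.4762.

On y'=λy, z=hλ:
  y_{n+1} = y_n + z·[11/15·y_n + 4/15·y_{n+1}] ⇒ (1 − 4/15z)y_{n+1} = (1 + 11/15z)y_n
  R(z) = (1 + 11/15z)/(1 − 4/15z).

Find x<0 with |R(x)|<1.
x=-1.16: |R|=0.1141
R=−1: 1+11/15x = −1+4/15x ⇒ -7/15x=2 ⇒ x=2/(-7/15)=-4.2857
Confirm numerically:
  x=-3.998: |R|=0.93502 <1
  x=-3.669: |R|=0.85453 <1
  x=-3.304: |R|=0.75645 <1
  x=-2.891: |R|=0.63247 <1
  x=-4.668: |R|=1.07947 >1
  x=-4.590: |R|=1.06385 >1
So |R|<1 on (-4.2857, 0).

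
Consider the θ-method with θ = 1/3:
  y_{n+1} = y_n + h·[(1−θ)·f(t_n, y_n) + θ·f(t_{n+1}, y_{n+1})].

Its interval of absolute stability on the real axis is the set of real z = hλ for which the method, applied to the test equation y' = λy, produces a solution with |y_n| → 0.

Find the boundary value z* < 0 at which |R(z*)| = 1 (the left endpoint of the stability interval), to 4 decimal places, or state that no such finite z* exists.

z* = -6.0000.

With y'=λy (z=hλ):
  y_{n+1} = y_n + z·[2/3·y_n + 1/3·y_{n+1}] ⇒ (1 − 1/3z)y_{n+1} = (1 + 2/3z)y_n
  ⇒ R(z) = (1 + 2/3z)/(1 − 1/3z).

Solve |R(x)|<1 on ℝ⁻.
x=-1.13: |R|=0.1792
R=−1: 1+2/3x = −1+1/3x ⇒ -1/3x=2 ⇒ x=2/(-1/3)=-6.0000
Confirm numerically:
  x=-5.149: |R|=0.89557 <1
  x=-3.830: |R|=0.68228 <1
  x=-3.622: |R|=0.64089 <1
  x=-6.550: |R|=1.05759 >1
  x=-6.321: |R|=1.03444 >1
So |R|<1 on (-6.0000, 0).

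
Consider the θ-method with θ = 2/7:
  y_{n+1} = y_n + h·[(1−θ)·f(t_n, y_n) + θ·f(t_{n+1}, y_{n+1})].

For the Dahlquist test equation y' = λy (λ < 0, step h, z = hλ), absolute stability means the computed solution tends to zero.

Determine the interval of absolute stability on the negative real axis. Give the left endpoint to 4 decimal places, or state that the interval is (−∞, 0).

z∈(-4.6667,0).

Test eqn y'=λy, z=hλ:
  y_{n+1} = y_n + z·[5/7·y_n + 2/7·y_{n+1}] ⇒ (1 − 2/7z)y_{n+1} = (1 + 5/7z)y_n
  R(z) = (1 + 5/7z)/(1 − 2/7z).

Solve |R(x)|<1 on ℝ⁻.
x=-1.03: |R|=0.2042
R=−1: 1+5/7x = −1+2/7x ⇒ -3/7x=2 ⇒ x=2/(-3/7)=-4.6667
Confirm numerically:
  x=-4.348: |R|=0.93909 <1
  x=-3.850: |R|=0.83333 <1
  x=-2.595: |R|=0.49016 <1
  x=-2.413: |R|=0.42829 <1
  x=-4.947: |R|=1.04978 >1
  x=-4.810: |R|=1.02587 >1
  x=-4.808: |R|=1.02552 >1
Interval (-4.6667, 0).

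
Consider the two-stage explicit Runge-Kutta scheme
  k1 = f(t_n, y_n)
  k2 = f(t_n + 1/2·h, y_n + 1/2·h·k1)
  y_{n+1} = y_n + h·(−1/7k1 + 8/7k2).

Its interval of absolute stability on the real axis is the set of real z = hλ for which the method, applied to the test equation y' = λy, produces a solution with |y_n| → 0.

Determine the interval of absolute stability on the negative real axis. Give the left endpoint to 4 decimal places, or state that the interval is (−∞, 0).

(-1.7500, 0).

Set f=λy, z=hλ:
  k1=λy_n ⇒ h·k1=z·y_n;  k2=λ(1+1/2z)y_n ⇒ h·k2=z(1+1/2z)y_n
  y_{n+1}/y_n = 1 − 1/7z + 8/7z(1+1/2z) = 1 + z + 4/7z²
  Hence R(z) = 1 + z + 4/7z².

Boundary: |R(x)|=1, x<0.
x=-0.6: |R|=0.6057
R=1: x+4/7x²=0 ⇒ x=−7/4=-1.7500; min R=1−1/(4·4/7)=0.5625>−1
Confirm numerically:
  x=-1.726: |R|=0.97633 <1
  x=-1.442: |R|=0.74621 <1
  x=-1.341: |R|=0.68659 <1
  x=-0.931: |R|=0.56429 <1
  x=-2.136: |R|=1.47114 >1
  x=-2.088: |R|=1.40328 >1
Interval (-1.7500, 0).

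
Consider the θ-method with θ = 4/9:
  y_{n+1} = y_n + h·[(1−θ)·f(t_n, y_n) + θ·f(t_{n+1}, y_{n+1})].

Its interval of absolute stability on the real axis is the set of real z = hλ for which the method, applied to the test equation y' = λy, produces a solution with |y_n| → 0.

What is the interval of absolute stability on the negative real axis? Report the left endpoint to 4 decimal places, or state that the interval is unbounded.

Set f=λy, z=hλ:
  y_{n+1} = y_n + z·[5/9·y_n + 4/9·y_{n+1}] ⇒ (1 − 4/9z)y_{n+1} = (1 + 5/9z)y_n
  R(z) = (1 + 5/9z)/(1 − 4/9z).

Need |R(x)|<1, x<0.
x=-1.53: |R|=0.0893
R=−1: 1+5/9x = −1+4/9x ⇒ -1/9x=2 ⇒ x=2/(-1/9)=-18.0000
Confirm numerically:
  x=-14.985: |R|=0.95627 <1
  x=-14.188: |R|=0.94202 <1
  x=-13.619: |R|=0.93098 <1
  x=-18.511: |R|=1.00615 >1
  x=-18.488: |R|=1.00588 >1
  x=-18.273: |R|=1.00333 >1
Stable set (-18.0000, 0).

(-18.0000, 0).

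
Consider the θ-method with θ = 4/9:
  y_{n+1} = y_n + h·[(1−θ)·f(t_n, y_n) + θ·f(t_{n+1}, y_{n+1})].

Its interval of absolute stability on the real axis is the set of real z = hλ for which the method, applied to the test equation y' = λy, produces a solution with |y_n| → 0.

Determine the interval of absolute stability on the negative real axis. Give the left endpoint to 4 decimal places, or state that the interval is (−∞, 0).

Test eqn y'=λy, z=hλ:
  y_{n+1} = y_n + z·[5/9·y_n + 4/9·y_{n+1}] ⇒ (1 − 4/9z)y_{n+1} = (1 + 5/9z)y_n
  Hence R(z) = (1 + 5/9z)/(1 − 4/9z).

Find x<0 with |R(x)|<1.
x=-1.41: |R|=0.1332
R=−1: 1+5/9x = −1+4/9x ⇒ -1/9x=2 ⇒ x=2/(-1/9)=-18.0000
Confirm numerically:
  x=-12.238: |R|=0.90057 <1
  x=-10.259: |R|=0.84529 <1
  x=-8.296: |R|=0.76996 <1
  x=-18.595: |R|=1.00714 >1
  x=-18.560: |R|=1.00673 >1
  x=-18.261: |R|=1.00318 >1
Stable set (-18.0000, 0).

(-18.0000, 0).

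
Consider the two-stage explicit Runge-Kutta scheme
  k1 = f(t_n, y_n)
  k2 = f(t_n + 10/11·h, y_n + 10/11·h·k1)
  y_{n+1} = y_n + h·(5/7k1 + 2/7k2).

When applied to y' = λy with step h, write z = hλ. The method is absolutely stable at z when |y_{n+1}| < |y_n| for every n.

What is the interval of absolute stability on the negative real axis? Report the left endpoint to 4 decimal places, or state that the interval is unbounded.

(-3.8500, 0).

With y'=λy (z=hλ):
  k1=λy_n ⇒ h·k1=z·y_n;  k2=λ(1+10/11z)y_n ⇒ h·k2=z(1+10/11z)y_n
  y_{n+1}/y_n = 1 + 5/7z + 2/7z(1+10/11z) = 1 + z + 20/77z²
  Hence R(z) = 1 + z + 20/77z².

Solve |R(x)|<1 on ℝ⁻.
x=-0.71: |R|=0.4209
R=1: x+20/77x²=0 ⇒ x=−77/20=-3.8500; min R=1−1/(4·20/77)=0.0375>−1
Confirm numerically:
  x=-3.180: |R|=0.44660 <1
  x=-2.007: |R|=0.03925 <1
  x=-1.890: |R|=0.03782 <1
  x=-3.934: |R|=1.08583 >1
  x=-3.926: |R|=1.07750 >1
Stable set (-3.8500, 0).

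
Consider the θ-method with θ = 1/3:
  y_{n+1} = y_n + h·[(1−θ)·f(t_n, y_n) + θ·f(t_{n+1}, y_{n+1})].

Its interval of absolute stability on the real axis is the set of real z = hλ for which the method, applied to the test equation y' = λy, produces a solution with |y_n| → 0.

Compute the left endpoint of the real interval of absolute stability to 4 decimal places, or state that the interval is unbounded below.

Test eqn y'=λy, z=hλ:
  y_{n+1} = y_n + z·[2/3·y_n + 1/3·y_{n+1}] ⇒ (1 − 1/3z)y_{n+1} = (1 + 2/3z)y_n
  R(z) = (1 + 2/3z)/(1 − 1/3z).

Find x<0 with |R(x)|<1.
x=-0.88: |R|=0.3196
R=−1: 1+2/3x = −1+1/3x ⇒ -1/3x=2 ⇒ x=2/(-1/3)=-6.0000
Confirm numerically:
  x=-4.830: |R|=0.85057 <1
  x=-4.325: |R|=0.77133 <1
  x=-3.715: |R|=0.65972 <1
  x=-3.647: |R|=0.64601 <1
  x=-6.245: |R|=1.02650 >1
  x=-6.030: |R|=1.00332 >1
So |R|<1 on (-6.0000, 0).

z* = -6.0000.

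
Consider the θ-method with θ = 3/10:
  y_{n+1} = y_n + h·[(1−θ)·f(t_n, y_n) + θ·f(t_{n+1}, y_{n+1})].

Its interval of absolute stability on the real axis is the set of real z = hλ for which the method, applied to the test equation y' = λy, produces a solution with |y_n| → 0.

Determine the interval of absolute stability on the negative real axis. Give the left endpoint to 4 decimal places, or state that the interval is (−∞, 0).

z∈(-5.0000,0).

On y'=λy, z=hλ:
  y_{n+1} = y_n + z·[7/10·y_n + 3/10·y_{n+1}] ⇒ (1 − 3/10z)y_{n+1} = (1 + 7/10z)y_n
  so R(z) = (1 + 7/10z)/(1 − 3/10z).

Need |R(x)|<1, x<0.
x=-0.76: |R|=0.3811
R=−1: 1+7/10x = −1+3/10x ⇒ -2/5x=2 ⇒ x=2/(-2/5)=-5.0000
Confirm numerically:
  x=-3.765: |R|=0.76802 <1
  x=-3.228: |R|=0.63991 <1
  x=-2.820: |R|=0.52763 <1
  x=-5.460: |R|=1.06975 >1
  x=-5.426: |R|=1.06485 >1
  x=-5.366: |R|=1.05610 >1
Stable set (-5.0000, 0).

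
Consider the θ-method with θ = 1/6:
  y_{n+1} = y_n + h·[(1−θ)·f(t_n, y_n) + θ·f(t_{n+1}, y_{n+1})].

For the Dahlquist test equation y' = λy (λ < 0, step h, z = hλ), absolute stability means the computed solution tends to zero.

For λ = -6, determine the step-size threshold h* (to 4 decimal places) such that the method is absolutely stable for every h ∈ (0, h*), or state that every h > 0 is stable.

(-3.0000,0); λ=-6 ⇒ h* = (3)/6 = 0.5000.

On y'=λy, z=hλ:
  y_{n+1} = y_n + z·[5/6·y_n + 1/6·y_{n+1}] ⇒ (1 − 1/6z)y_{n+1} = (1 + 5/6z)y_n
  Hence R(z) = (1 + 5/6z)/(1 − 1/6z).

Solve |R(x)|<1 on ℝ⁻.
x=-0.96: |R|=0.1724
R=−1: 1+5/6x = −1+1/6x ⇒ -2/3x=2 ⇒ x=2/(-2/3)=-3.0000
Confirm numerically:
  x=-2.821: |R|=0.91883 <1
  x=-2.480: |R|=0.75472 <1
  x=-1.548: |R|=0.23052 <1
  x=-1.546: |R|=0.22926 <1
  x=-3.329: |R|=1.14107 >1
  x=-3.113: |R|=1.04960 >1
So |R|<1 on (-3.0000, 0).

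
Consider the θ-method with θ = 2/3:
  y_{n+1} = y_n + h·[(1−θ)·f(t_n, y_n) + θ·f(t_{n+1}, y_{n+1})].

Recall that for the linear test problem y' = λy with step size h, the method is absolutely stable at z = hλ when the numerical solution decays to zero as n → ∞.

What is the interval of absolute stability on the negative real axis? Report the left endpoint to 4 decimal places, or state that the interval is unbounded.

Test eqn y'=λy, z=hλ:
  y_{n+1} = y_n + z·[1/3·y_n + 2/3·y_{n+1}] ⇒ (1 − 2/3z)y_{n+1} = (1 + 1/3z)y_n
  ⇒ R(z) = (1 + 1/3z)/(1 − 2/3z).

Solve |R(x)|<1 on ℝ⁻.
x=-1.58: |R|=0.2305
x=-2: |R|=0.1429
x=-10: |R|=0.3043
x=-100: |R|=0.4778
θ=2/3≥1/2 ⇒ |1+1/3x|<|1−2/3x| ∀x<0 ⇒ stable on all of ℝ⁻.

unbounded; (−∞, 0).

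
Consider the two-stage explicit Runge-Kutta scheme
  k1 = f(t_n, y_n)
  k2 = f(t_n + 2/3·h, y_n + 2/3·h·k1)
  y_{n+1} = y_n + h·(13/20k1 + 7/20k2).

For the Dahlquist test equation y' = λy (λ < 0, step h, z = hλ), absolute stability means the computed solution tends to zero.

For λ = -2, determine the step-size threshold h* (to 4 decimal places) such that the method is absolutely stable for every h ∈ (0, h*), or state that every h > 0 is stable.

(-4.2857,0); λ=-2 ⇒ h* = (30/7)/2 = 2.1429.

Test eqn y'=λy, z=hλ:
  k1=λy_n ⇒ h·k1=z·y_n;  k2=λ(1+2/3z)y_n ⇒ h·k2=z(1+2/3z)y_n
  y_{n+1}/y_n = 1 + 13/20z + 7/20z(1+2/3z) = 1 + z + 7/30z²
  ⇒ R(z) = 1 + z + 7/30z².

Boundary: |R(x)|=1, x<0.
x=-0.49: |R|=0.5660
R=1: x+7/30x²=0 ⇒ x=−30/7=-4.2857; min R=1−1/(4·7/30)=-0.0714>−1
Confirm numerically:
  x=-3.194: |R|=0.18638 <1
  x=-3.064: |R|=0.12656 <1
  x=-2.424: |R|=0.05299 <1
  x=-1.727: |R|=0.03108 <1
  x=-4.801: |R|=1.57724 >1
  x=-4.424: |R|=1.14275 >1
So |R|<1 on (-4.2857, 0).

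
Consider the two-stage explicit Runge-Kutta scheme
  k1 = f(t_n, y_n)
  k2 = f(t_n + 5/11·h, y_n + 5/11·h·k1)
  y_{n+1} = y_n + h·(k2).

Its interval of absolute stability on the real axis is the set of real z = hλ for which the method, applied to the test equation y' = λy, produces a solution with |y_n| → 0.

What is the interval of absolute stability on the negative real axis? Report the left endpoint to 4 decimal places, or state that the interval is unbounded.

z∈(-2.2000,0).

Set f=λy, z=hλ:
  k1=λy_n ⇒ h·k1=z·y_n;  k2=λ(1+5/11z)y_n ⇒ h·k2=z(1+5/11z)y_n
  y_{n+1}/y_n = 1 + z(1+5/11z) = 1 + z + 5/11z²
  so R(z) = 1 + z + 5/11z².

Boundary: |R(x)|=1, x<0.
x=-0.49: |R|=0.6191
R=1: x+5/11x²=0 ⇒ x=−11/5=-2.2000; min R=1−1/(4·5/11)=0.4500>−1
Confirm numerically:
  x=-1.625: |R|=0.57528 <1
  x=-1.576: |R|=0.55299 <1
  x=-1.434: |R|=0.50071 <1
  x=-2.396: |R|=1.21346 >1
  x=-2.231: |R|=1.03144 >1
Stable set (-2.2000, 0).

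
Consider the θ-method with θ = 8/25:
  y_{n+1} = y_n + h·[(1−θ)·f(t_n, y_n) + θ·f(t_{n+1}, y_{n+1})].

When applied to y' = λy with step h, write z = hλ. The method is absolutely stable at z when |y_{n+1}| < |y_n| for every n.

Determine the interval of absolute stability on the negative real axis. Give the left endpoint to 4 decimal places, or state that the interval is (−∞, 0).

Test eqn y'=λy, z=hλ:
  y_{n+1} = y_n + z·[17/25·y_n + 8/25·y_{n+1}] ⇒ (1 − 8/25z)y_{n+1} = (1 + 17/25z)y_n
  Hence R(z) = (1 + 17/25z)/(1 − 8/25z).

Boundary: |R(x)|=1, x<0.
x=-0.57: |R|=0.5179
R=−1: 1+17/25x = −1+8/25x ⇒ -9/25x=2 ⇒ x=2/(-9/25)=-5.5556
Confirm numerically:
  x=-3.775: |R|=0.70969 <1
  x=-3.125: |R|=0.56250 <1
  x=-2.978: |R|=0.52486 <1
  x=-5.840: |R|=1.03569 >1
  x=-5.689: |R|=1.01703 >1
Stable set (-5.5556, 0).

z∈(-5.5556,0).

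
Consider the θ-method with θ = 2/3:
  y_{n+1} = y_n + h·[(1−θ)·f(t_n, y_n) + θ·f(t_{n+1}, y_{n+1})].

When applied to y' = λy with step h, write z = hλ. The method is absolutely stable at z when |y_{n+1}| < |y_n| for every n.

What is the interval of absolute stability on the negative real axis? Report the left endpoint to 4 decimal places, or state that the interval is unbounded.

On y'=λy, z=hλ:
  y_{n+1} = y_n + z·[1/3·y_n + 2/3·y_{n+1}] ⇒ (1 − 2/3z)y_{n+1} = (1 + 1/3z)y_n
  ⇒ R(z) = (1 + 1/3z)/(1 − 2/3z).

Solve |R(x)|<1 on ℝ⁻.
x=-1.38: |R|=0.2813
x=-2: |R|=0.1429
x=-10: |R|=0.3043
x=-100: |R|=0.4778
θ=2/3≥1/2 ⇒ |1+1/3x|<|1−2/3x| ∀x<0 ⇒ interval (−∞,0).

interval (−∞, 0).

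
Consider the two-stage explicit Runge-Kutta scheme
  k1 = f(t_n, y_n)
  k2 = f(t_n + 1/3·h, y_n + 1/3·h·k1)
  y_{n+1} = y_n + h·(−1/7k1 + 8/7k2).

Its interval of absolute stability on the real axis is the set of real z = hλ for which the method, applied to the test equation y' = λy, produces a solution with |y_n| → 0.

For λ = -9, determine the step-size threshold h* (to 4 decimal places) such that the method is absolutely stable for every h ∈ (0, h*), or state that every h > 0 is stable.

(-2.6250,0); λ=-9 ⇒ h* = (21/8)/9 = 0.2917.

Set f=λy, z=hλ:
  k1=λy_n ⇒ h·k1=z·y_n;  k2=λ(1+1/3z)y_n ⇒ h·k2=z(1+1/3z)y_n
  y_{n+1}/y_n = 1 − 1/7z + 8/7z(1+1/3z) = 1 + z + 8/21z²
  Hence R(z) = 1 + z + 8/21z².

Find x<0 with |R(x)|<1.
x=-0.43: |R|=0.6404
R=1: x+8/21x²=0 ⇒ x=−21/8=-2.6250; min R=1−1/(4·8/21)=0.3438>−1
Confirm numerically:
  x=-2.374: |R|=0.77300 <1
  x=-2.306: |R|=0.71977 <1
  x=-1.881: |R|=0.46687 <1
  x=-2.959: |R|=1.37650 >1
  x=-2.894: |R|=1.29657 >1
  x=-2.840: |R|=1.23261 >1
Interval (-2.6250, 0).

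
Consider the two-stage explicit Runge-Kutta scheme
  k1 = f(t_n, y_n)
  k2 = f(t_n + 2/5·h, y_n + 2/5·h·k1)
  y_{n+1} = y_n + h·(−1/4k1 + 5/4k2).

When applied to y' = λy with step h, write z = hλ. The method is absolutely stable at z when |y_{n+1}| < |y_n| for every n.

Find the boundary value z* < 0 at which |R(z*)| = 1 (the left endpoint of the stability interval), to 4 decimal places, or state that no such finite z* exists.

Set f=λy, z=hλ:
  k1=λy_n ⇒ h·k1=z·y_n;  k2=λ(1+2/5z)y_n ⇒ h·k2=z(1+2/5z)y_n
  y_{n+1}/y_n = 1 − 1/4z + 5/4z(1+2/5z) = 1 + z + 1/2z²
  ⇒ R(z) = 1 + z + 1/2z².

Solve |R(x)|<1 on ℝ⁻.
x=-0.55: |R|=0.6013
R=1: x+1/2x²=0 ⇒ x=−2=-2.0000; min R=1−1/(4·1/2)=0.5000>−1
Confirm numerically:
  x=-1.916: |R|=0.91953 <1
  x=-1.429: |R|=0.59202 <1
  x=-1.300: |R|=0.54500 <1
  x=-0.864: |R|=0.50925 <1
  x=-2.501: |R|=1.62650 >1
  x=-2.405: |R|=1.48701 >1
Stable set (-2.0000, 0).

left endpoint -2.0000.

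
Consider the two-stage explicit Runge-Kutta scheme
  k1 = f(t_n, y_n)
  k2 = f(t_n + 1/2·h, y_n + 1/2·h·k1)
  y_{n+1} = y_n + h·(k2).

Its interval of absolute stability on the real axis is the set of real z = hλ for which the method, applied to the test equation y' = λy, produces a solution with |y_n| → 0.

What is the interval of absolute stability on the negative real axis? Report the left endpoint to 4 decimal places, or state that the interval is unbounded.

z∈(-2.0000,0).

On y'=λy, z=hλ:
  k1=λy_n ⇒ h·k1=z·y_n;  k2=λ(1+1/2z)y_n ⇒ h·k2=z(1+1/2z)y_n
  y_{n+1}/y_n = 1 + z(1+1/2z) = 1 + z + 1/2z²
  Hence R(z) = 1 + z + 1/2z².

Need |R(x)|<1, x<0.
x=-1.76: |R|=0.7888
R=1: x+1/2x²=0 ⇒ x=−2=-2.0000; min R=1−1/(4·1/2)=0.5000>−1
Confirm numerically:
  x=-1.830: |R|=0.84445 <1
  x=-1.289: |R|=0.54176 <1
  x=-1.084: |R|=0.50353 <1
  x=-2.450: |R|=1.55125 >1
  x=-2.435: |R|=1.52961 >1
  x=-2.422: |R|=1.51104 >1
Stable set (-2.0000, 0).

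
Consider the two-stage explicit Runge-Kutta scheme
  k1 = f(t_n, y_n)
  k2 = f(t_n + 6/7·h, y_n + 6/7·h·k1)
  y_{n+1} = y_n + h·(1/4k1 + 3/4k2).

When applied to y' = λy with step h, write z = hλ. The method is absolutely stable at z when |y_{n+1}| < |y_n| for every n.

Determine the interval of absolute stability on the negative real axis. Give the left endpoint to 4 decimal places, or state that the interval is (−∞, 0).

Test eqn y'=λy, z=hλ:
  k1=λy_n ⇒ h·k1=z·y_n;  k2=λ(1+6/7z)y_n ⇒ h·k2=z(1+6/7z)y_n
  y_{n+1}/y_n = 1 + 1/4z + 3/4z(1+6/7z) = 1 + z + 9/14z²
  R(z) = 1 + z + 9/14z².

Need |R(x)|<1, x<0.
x=-1.74: |R|=1.2063
R=1: x+9/14x²=0 ⇒ x=−14/9=-1.5556; min R=1−1/(4·9/14)=0.6111>−1
Confirm numerically:
  x=-1.261: |R|=0.76122 <1
  x=-1.025: |R|=0.65040 <1
  x=-0.893: |R|=0.61965 <1
  x=-0.728: |R|=0.61270 <1
  x=-2.010: |R|=1.58721 >1
  x=-1.954: |R|=1.50050 >1
  x=-1.835: |R|=1.32964 >1
So |R|<1 on (-1.5556, 0).

z∈(-1.5556,0).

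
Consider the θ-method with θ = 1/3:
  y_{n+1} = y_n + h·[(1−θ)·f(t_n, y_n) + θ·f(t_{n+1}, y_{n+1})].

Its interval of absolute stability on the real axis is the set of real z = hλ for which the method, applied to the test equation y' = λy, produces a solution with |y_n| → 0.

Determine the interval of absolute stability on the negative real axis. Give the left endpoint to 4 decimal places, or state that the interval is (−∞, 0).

On y'=λy, z=hλ:
  y_{n+1} = y_n + z·[2/3·y_n + 1/3·y_{n+1}] ⇒ (1 − 1/3z)y_{n+1} = (1 + 2/3z)y_n
  so R(z) = (1 + 2/3z)/(1 − 1/3z).

Find x<0 with |R(x)|<1.
x=-1.63: |R|=0.0562
R=−1: 1+2/3x = −1+1/3x ⇒ -1/3x=2 ⇒ x=2/(-1/3)=-6.0000
Confirm numerically:
  x=-5.263: |R|=0.91081 <1
  x=-4.553: |R|=0.80842 <1
  x=-3.235: |R|=0.55654 <1
  x=-2.979: |R|=0.49473 <1
  x=-6.351: |R|=1.03754 >1
  x=-6.022: |R|=1.00244 >1
Stable set (-6.0000, 0).

(-6.0000, 0).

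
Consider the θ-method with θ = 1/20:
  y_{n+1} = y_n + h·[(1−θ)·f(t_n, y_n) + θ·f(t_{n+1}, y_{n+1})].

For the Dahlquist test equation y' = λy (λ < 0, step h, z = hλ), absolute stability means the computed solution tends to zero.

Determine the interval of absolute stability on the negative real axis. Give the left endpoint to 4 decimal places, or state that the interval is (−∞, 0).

z∈(-2.2222,0).

Test eqn y'=λy, z=hλ:
  y_{n+1} = y_n + z·[19/20·y_n + 1/20·y_{n+1}] ⇒ (1 − 1/20z)y_{n+1} = (1 + 19/20z)y_n
  Hence R(z) = (1 + 19/20z)/(1 − 1/20z).

Find x<0 with |R(x)|<1.
x=-0.6: |R|=0.4175
R=−1: 1+19/20x = −1+1/20x ⇒ -9/10x=2 ⇒ x=2/(-9/10)=-2.2222
Confirm numerically:
  x=-2.166: |R|=0.95434 <1
  x=-1.579: |R|=0.46346 <1
  x=-1.131: |R|=0.07047 <1
  x=-0.919: |R|=0.12137 <1
  x=-2.393: |R|=1.13728 >1
  x=-2.265: |R|=1.03458 >1
Stable set (-2.2222, 0).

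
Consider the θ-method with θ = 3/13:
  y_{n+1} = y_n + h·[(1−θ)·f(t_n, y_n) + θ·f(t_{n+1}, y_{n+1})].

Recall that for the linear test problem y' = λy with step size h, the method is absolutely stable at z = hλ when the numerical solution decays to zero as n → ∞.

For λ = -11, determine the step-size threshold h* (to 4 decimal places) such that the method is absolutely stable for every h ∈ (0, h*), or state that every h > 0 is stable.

On y'=λy, z=hλ:
  y_{n+1} = y_n + z·[10/13·y_n + 3/13·y_{n+1}] ⇒ (1 − 3/13z)y_{n+1} = (1 + 10/13z)y_n
  ⇒ R(z) = (1 + 10/13z)/(1 − 3/13z).

Boundary: |R(x)|=1, x<0.
x=-1.78: |R|=0.2617
R=−1: 1+10/13x = −1+3/13x ⇒ -7/13x=2 ⇒ x=2/(-7/13)=-3.7143
Confirm numerically:
  x=-3.256: |R|=0.85910 <1
  x=-3.234: |R|=0.85191 <1
  x=-3.212: |R|=0.84467 <1
  x=-4.117: |R|=1.11120 >1
  x=-4.098: |R|=1.10619 >1
  x=-3.822: |R|=1.03082 >1
So |R|<1 on (-3.7143, 0).

(-3.7143,0); λ=-11 ⇒ h* = (26/7)/11 = 0.3377.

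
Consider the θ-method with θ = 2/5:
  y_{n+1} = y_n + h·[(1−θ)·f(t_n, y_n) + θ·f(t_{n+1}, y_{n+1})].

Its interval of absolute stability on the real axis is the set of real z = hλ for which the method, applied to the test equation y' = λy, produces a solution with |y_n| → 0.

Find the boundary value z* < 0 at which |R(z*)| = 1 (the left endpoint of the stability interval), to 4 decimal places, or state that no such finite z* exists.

With y'=λy (z=hλ):
  y_{n+1} = y_n + z·[3/5·y_n + 2/5·y_{n+1}] ⇒ (1 − 2/5z)y_{n+1} = (1 + 3/5z)y_n
  R(z) = (1 + 3/5z)/(1 − 2/5z).

Need |R(x)|<1, x<0.
x=-1.49: |R|=0.0664
R=−1: 1+3/5x = −1+2/5x ⇒ -1/5x=2 ⇒ x=2/(-1/5)=-10.0000
Confirm numerically:
  x=-9.595: |R|=0.98326 <1
  x=-8.115: |R|=0.91121 <1
  x=-4.474: |R|=0.60381 <1
  x=-10.592: |R|=1.02261 >1
  x=-10.232: |R|=1.00911 >1
  x=-10.037: |R|=1.00148 >1
Interval (-10.0000, 0).

z* = -10.0000.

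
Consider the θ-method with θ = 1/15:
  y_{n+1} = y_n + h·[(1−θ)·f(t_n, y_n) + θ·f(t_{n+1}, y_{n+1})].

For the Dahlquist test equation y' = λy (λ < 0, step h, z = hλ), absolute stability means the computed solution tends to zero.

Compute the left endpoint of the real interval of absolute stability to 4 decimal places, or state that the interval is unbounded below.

Set f=λy, z=hλ:
  y_{n+1} = y_n + z·[14/15·y_n + 1/15·y_{n+1}] ⇒ (1 − 1/15z)y_{n+1} = (1 + 14/15z)y_n
  Hence R(z) = (1 + 14/15z)/(1 − 1/15z).

Find x<0 with |R(x)|<1.
x=-1.2: |R|=0.1111
R=−1: 1+14/15x = −1+1/15x ⇒ -13/15x=2 ⇒ x=2/(-13/15)=-2.3077
Confirm numerically:
  x=-2.264: |R|=0.96710 <1
  x=-2.063: |R|=0.81357 <1
  x=-1.637: |R|=0.47593 <1
  x=-1.527: |R|=0.38591 <1
  x=-2.855: |R|=1.39849 >1
  x=-2.390: |R|=1.06153 >1
Stable set (-2.3077, 0).

left endpoint -2.3077.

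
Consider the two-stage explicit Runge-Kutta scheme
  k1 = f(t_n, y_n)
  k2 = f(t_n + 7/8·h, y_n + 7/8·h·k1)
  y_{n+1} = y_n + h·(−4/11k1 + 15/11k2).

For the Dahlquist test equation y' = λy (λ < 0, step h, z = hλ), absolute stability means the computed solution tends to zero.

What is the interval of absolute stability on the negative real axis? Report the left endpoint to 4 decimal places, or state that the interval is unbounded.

With y'=λy (z=hλ):
  k1=λy_n ⇒ h·k1=z·y_n;  k2=λ(1+7/8z)y_n ⇒ h·k2=z(1+7/8z)y_n
  y_{n+1}/y_n = 1 − 4/11z + 15/11z(1+7/8z) = 1 + z + 105/88z²
  ⇒ R(z) = 1 + z + 105/88z².

Find x<0 with |R(x)|<1.
x=-0.61: |R|=0.8340
R=1: x+105/88x²=0 ⇒ x=−88/105=-0.8381; min R=1−1/(4·105/88)=0.7905>−1
Confirm numerically:
  x=-0.609: |R|=0.83353 <1
  x=-0.518: |R|=0.80216 <1
  x=-0.515: |R|=0.80146 <1
  x=-1.129: |R|=1.39188 >1
  x=-0.957: |R|=1.13577 >1
  x=-0.916: |R|=1.08515 >1
So |R|<1 on (-0.8381, 0).

(-0.8381, 0).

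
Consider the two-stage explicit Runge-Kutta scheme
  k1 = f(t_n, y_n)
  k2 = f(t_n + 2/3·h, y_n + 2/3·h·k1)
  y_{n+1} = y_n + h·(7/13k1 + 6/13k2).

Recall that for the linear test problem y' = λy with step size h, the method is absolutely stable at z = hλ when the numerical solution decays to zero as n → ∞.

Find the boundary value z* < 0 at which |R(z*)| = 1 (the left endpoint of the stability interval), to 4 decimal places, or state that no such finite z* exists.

left endpoint -3.2500.

Set f=λy, z=hλ:
  k1=λy_n ⇒ h·k1=z·y_n;  k2=λ(1+2/3z)y_n ⇒ h·k2=z(1+2/3z)y_n
  y_{n+1}/y_n = 1 + 7/13z + 6/13z(1+2/3z) = 1 + z + 4/13z²
  R(z) = 1 + z + 4/13z².

Solve |R(x)|<1 on ℝ⁻.
x=-1.31: |R|=0.2180
R=1: x+4/13x²=0 ⇒ x=−13/4=-3.2500; min R=1−1/(4·4/13)=0.1875>−1
Confirm numerically:
  x=-3.126: |R|=0.88073 <1
  x=-2.950: |R|=0.72769 <1
  x=-2.892: |R|=0.68144 <1
  x=-3.743: |R|=1.56778 >1
  x=-3.717: |R|=1.53410 >1
  x=-3.450: |R|=1.21231 >1
Stable set (-3.2500, 0).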